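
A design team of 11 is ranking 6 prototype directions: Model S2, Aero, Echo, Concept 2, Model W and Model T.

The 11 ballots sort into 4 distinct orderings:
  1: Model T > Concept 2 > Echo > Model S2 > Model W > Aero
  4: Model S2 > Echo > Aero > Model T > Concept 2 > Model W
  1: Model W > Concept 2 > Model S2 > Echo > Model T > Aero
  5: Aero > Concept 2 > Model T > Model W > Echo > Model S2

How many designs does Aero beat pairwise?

Aero against each rival (11 engineers):
Aero vs Model S2: Aero preferred on 5 ballots; Model S2 wins 6–5.
Aero vs Echo: Echo, 6–5.
Aero vs Concept 2: 9 to 2, Aero.
Aero vs Model W: Aero preferred on 4+5 = 9 ballots; Aero wins 9–2.
Aero vs Model T: Aero wins 9–2.
Aero beats Concept 2, Model W, Model T; loses to Model S2, Echo — 3 pairwise wins.

3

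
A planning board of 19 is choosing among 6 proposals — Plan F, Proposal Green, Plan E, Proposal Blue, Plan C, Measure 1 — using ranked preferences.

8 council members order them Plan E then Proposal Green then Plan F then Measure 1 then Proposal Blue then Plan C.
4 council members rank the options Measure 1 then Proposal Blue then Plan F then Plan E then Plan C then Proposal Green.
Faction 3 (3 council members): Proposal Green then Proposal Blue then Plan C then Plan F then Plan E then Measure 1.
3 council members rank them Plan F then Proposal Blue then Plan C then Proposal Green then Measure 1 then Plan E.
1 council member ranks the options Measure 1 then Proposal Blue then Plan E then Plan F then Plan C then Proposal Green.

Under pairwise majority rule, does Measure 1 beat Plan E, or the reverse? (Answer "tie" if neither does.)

Plan E

Ballots ranking Measure 1 above Plan E: 4 + 3 + 1 = 8.
Ballots ranking Plan E above Measure 1: 19 − 8 = 11.
Plan E wins the head-to-head 11–8.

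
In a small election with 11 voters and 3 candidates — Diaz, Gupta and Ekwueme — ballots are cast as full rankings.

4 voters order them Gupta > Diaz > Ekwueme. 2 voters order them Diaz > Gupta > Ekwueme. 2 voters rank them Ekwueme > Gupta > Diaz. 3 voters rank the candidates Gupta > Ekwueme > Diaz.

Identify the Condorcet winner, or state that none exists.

Gupta

Check each pair by majority over 11 ballots:
Diaz vs Gupta: 2 for Diaz, 9 for Gupta — Gupta by 9–2.
Diaz vs Ekwueme: Diaz, 6–5.
Gupta vs Ekwueme: Gupta preferred on 4+2+3 = 9 ballots; Gupta wins 9–2.
Gupta defeats every rival head-to-head and is the Condorcet winner.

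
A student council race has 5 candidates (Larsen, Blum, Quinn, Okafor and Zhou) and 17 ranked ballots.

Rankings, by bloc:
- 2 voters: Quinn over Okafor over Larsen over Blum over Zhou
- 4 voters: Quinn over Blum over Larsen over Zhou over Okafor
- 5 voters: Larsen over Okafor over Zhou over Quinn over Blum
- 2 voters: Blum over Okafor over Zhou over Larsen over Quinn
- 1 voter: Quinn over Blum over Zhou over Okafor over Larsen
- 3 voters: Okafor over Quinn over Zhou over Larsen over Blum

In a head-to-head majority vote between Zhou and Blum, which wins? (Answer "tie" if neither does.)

Blum

Ballots ranking Zhou above Blum: 5 + 3 = 8.
Ballots ranking Blum above Zhou: 17 − 8 = 9.
Blum wins the head-to-head 9–8.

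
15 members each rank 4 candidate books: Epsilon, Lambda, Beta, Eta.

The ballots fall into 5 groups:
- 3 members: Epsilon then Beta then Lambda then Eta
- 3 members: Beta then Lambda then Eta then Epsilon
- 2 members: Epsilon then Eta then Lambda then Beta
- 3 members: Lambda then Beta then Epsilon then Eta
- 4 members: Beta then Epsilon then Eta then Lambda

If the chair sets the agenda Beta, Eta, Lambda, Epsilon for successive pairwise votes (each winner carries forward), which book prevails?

Round 1: Beta vs Eta — 13–2, Beta advances.
Round 2: Beta vs Lambda — 10–5, Beta advances.
Round 3: Beta vs Epsilon — 10–5, Beta advances.
Beta survives the agenda.

Beta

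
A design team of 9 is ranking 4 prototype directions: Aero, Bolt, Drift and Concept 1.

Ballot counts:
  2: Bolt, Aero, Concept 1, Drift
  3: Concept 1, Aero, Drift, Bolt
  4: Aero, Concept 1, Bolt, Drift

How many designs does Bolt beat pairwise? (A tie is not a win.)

1

Bolt against each rival (9 engineers):
Bolt vs Aero: 2 to 7, Aero.
Bolt vs Drift: 2+4 = 6 for Bolt, 3 for Drift — Bolt by 6–3.
Bolt vs Concept 1: 2 to 7, Concept 1.
Bolt beats Drift; loses to Aero, Concept 1 — 1 pairwise win.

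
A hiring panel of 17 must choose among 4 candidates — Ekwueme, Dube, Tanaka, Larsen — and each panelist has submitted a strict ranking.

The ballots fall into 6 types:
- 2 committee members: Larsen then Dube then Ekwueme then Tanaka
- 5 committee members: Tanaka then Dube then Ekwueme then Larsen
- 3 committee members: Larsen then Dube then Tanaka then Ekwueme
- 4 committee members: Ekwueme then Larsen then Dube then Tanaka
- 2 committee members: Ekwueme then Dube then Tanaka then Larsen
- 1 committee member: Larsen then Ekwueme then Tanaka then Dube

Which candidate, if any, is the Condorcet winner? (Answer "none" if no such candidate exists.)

none

Head-to-head results (17 committee members):
Ekwueme vs Dube: Ekwueme is ranked higher on 4+2+1 = 7 ballots, Dube on 10. Dube wins 10–7.
Ekwueme vs Tanaka: 2+4+2+1 = 9 for Ekwueme, 8 for Tanaka — Ekwueme by 9–8.
Ekwueme vs Larsen: Ekwueme preferred on 5+4+2 = 11 ballots; Ekwueme wins 11–6.
Dube vs Tanaka: 11 to 6, Dube.
Dube vs Larsen: Dube preferred on 5+2 = 7 ballots; Larsen wins 10–7.
Tanaka vs Larsen: Tanaka preferred on 5+2 = 7 ballots; Larsen wins 10–7.
Every candidate loses at least once (Ekwueme loses to Dube; Dube loses to Larsen; Tanaka loses to Ekwueme; Larsen loses to Ekwueme). The majority relation contains the cycle Ekwueme > Larsen > Dube > Ekwueme, so there is no Condorcet winner.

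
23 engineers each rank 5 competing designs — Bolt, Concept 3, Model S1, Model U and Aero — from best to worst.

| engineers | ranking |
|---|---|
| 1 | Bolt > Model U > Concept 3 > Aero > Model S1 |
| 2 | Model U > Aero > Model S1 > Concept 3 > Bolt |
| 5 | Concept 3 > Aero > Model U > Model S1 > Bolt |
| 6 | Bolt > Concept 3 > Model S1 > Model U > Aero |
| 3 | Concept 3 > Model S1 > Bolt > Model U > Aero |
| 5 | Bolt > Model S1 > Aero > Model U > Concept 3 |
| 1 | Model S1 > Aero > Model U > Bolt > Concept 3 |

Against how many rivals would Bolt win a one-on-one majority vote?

4

Bolt against each rival (23 engineers):
Bolt vs Concept 3: 13 to 10, Bolt.
Bolt vs Model S1: 1+6+5 = 12 for Bolt, 11 for Model S1 — Bolt by 12–11.
Bolt vs Model U: 15 to 8, Bolt.
Bolt vs Aero: 15 to 8, Bolt.
Bolt beats Concept 3, Model S1, Model U, Aero — 4 pairwise wins.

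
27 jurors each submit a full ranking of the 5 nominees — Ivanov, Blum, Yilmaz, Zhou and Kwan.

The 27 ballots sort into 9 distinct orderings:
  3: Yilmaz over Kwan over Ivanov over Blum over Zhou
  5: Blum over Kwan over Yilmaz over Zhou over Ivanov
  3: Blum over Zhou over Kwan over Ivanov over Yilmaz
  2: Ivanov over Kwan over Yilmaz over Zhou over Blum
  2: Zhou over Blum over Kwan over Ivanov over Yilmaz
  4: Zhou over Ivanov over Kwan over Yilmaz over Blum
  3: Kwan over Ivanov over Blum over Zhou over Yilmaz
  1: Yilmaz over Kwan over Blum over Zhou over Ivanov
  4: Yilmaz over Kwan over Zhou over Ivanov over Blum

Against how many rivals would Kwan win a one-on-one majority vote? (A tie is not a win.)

4

Kwan against each rival (27 jurors):
Kwan vs Ivanov: 21 to 6, Kwan.
Kwan vs Blum: 3+2+4+3+1+4 = 17 for Kwan, 10 for Blum — Kwan by 17–10.
Kwan vs Yilmaz: 19 to 8, Kwan.
Kwan vs Zhou: Kwan preferred on 3+5+2+3+1+4 = 18 ballots; Kwan wins 18–9.
Kwan beats Ivanov, Blum, Yilmaz, Zhou — 4 pairwise wins.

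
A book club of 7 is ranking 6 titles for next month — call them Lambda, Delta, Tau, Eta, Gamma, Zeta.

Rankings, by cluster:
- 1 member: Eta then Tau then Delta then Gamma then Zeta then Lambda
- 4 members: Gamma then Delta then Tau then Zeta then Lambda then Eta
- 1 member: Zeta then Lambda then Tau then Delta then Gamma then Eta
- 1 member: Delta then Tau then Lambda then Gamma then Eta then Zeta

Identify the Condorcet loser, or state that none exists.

Eta

Head-to-head results (7 members):
Lambda vs Delta: Delta wins 6–1.
Lambda vs Tau: Lambda preferred on 1 ballot; Tau wins 6–1.
Lambda vs Eta: Lambda wins 6–1.
Lambda vs Gamma: 1+1 = 2 for Lambda, 5 for Gamma — Gamma by 5–2.
Lambda–Zeta: Zeta 6–1.
Delta vs Tau: Delta, 5–2.
Delta vs Eta: Delta wins 6–1.
Delta vs Gamma: Delta preferred on 1+1+1 = 3 ballots; Gamma wins 4–3.
Delta vs Zeta: Delta, 6–1.
Tau vs Eta: 4+1+1 = 6 for Tau, 1 for Eta — Tau by 6–1.
Tau vs Gamma: Tau is ranked higher on 1+1+1 = 3 ballots, Gamma on 4. Gamma wins 4–3.
Tau vs Zeta: 1+4+1 = 6 for Tau, 1 for Zeta — Tau by 6–1.
Eta–Gamma: Gamma 6–1.
Eta vs Zeta: 2 to 5, Zeta.
Gamma vs Zeta: 1+4+1 = 6 for Gamma, 1 for Zeta — Gamma by 6–1.
Eta is beaten in every head-to-head and is the Condorcet loser.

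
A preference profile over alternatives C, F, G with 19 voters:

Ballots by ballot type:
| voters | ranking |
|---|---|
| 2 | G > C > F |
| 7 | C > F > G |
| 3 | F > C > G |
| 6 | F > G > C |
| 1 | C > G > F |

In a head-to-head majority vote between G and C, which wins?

C

Ballots ranking G above C: 2 + 6 = 8.
Ballots ranking C above G: 19 − 8 = 11.
C wins the head-to-head 11–8.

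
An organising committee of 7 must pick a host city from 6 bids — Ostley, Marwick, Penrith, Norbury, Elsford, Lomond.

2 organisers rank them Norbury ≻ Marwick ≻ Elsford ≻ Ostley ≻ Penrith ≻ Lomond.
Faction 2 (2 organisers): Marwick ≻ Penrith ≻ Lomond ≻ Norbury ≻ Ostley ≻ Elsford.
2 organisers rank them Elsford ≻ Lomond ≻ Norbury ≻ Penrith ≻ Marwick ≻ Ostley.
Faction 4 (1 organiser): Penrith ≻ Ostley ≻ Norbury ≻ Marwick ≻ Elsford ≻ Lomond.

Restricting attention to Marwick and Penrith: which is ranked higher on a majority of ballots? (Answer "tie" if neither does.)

Ballots ranking Marwick above Penrith: 2 + 2 = 4.
Ballots ranking Penrith above Marwick: 7 − 4 = 3.
Marwick wins the head-to-head 4–3.

Marwick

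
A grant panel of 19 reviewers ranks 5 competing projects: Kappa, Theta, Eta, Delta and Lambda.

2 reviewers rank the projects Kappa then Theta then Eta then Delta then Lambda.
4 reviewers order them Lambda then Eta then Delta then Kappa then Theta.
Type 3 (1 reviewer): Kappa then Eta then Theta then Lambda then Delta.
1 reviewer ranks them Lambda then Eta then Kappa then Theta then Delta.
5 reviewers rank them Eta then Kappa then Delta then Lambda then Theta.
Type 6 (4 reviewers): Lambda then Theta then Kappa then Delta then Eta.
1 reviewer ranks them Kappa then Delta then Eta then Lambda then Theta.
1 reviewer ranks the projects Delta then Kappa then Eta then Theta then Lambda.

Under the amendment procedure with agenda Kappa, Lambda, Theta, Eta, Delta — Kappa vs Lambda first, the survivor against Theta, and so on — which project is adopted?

Round 1: Kappa vs Lambda — 10–9, Kappa advances.
Round 2: Kappa vs Theta — 15–4, Kappa advances.
Round 3: Kappa vs Eta — 9–10, Eta advances.
Round 4: Eta vs Delta — 13–6, Eta advances.
The agenda winner is Eta.

Eta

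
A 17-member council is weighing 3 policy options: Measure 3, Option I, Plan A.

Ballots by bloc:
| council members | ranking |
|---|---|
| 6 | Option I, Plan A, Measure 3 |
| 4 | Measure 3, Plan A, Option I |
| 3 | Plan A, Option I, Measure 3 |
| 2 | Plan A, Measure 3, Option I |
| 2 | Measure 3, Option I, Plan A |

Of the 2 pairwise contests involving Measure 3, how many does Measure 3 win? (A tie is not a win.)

0

Measure 3 against each rival (17 council members):
Measure 3–Option I: Option I 9–8.
Measure 3 vs Plan A: 4+2 = 6 for Measure 3, 11 for Plan A — Plan A by 11–6.
Measure 3 beats no one; loses to Option I, Plan A — 0 pairwise wins.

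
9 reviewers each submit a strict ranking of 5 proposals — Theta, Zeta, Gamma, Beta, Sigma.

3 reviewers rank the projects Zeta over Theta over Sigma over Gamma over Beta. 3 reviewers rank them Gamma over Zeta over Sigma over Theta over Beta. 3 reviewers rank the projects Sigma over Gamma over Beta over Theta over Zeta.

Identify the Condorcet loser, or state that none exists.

Head-to-head results (9 reviewers):
Theta vs Zeta: Zeta wins 6–3.
Theta vs Gamma: 3 for Theta, 6 for Gamma — Gamma by 6–3.
Theta vs Beta: 3+3 = 6 for Theta, 3 for Beta — Theta by 6–3.
Theta–Sigma: Sigma 6–3.
Zeta vs Gamma: Zeta preferred on 3 ballots; Gamma wins 6–3.
Zeta vs Beta: Zeta is ranked higher on 3+3 = 6 ballots, Beta on 3. Zeta wins 6–3.
Zeta vs Sigma: Zeta is ranked higher on 3+3 = 6 ballots, Sigma on 3. Zeta wins 6–3.
Gamma vs Beta: Gamma, 9–0.
Gamma vs Sigma: Sigma, 6–3.
Beta vs Sigma: Beta preferred on 0 ballots; Sigma wins 9–0.
Beta loses to every other project — it is the Condorcet loser.

Beta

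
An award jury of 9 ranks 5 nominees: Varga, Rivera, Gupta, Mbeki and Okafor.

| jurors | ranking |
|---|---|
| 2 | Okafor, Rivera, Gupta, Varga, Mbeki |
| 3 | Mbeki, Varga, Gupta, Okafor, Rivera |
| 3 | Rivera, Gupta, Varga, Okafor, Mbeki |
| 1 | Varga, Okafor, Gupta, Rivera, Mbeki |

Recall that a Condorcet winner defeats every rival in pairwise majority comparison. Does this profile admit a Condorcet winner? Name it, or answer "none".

none

Pairwise majorities:
Varga vs Rivera: Varga preferred on 3+1 = 4 ballots; Rivera wins 5–4.
Varga vs Gupta: Varga is ranked higher on 3+1 = 4 ballots, Gupta on 5. Gupta wins 5–4.
Varga vs Mbeki: 2+3+1 = 6 for Varga, 3 for Mbeki — Varga by 6–3.
Varga–Okafor: Varga 7–2.
Rivera vs Gupta: Rivera preferred on 2+3 = 5 ballots; Rivera wins 5–4.
Rivera vs Mbeki: Rivera, 6–3.
Rivera–Okafor: Okafor 6–3.
Gupta vs Mbeki: 6 to 3, Gupta.
Gupta vs Okafor: 6 to 3, Gupta.
Mbeki–Okafor: Okafor 6–3.
No nominee is unbeaten: Varga loses to Rivera; Rivera loses to Okafor; Gupta loses to Rivera; Mbeki loses to Varga; Okafor loses to Varga. In particular Varga beats Okafor beats Rivera beats Varga is a majority cycle — no Condorcet winner exists.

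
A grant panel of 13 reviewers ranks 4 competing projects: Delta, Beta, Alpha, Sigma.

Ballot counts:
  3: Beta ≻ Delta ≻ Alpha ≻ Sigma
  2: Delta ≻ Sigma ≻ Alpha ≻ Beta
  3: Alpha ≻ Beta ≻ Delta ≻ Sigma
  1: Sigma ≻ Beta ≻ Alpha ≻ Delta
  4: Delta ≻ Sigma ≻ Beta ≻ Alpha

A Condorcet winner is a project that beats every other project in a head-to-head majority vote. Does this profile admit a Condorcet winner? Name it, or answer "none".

Head-to-head results (13 reviewers):
Delta vs Beta: Delta is ranked higher on 2+4 = 6 ballots, Beta on 7. Beta wins 7–6.
Delta vs Alpha: Delta preferred on 3+2+4 = 9 ballots; Delta wins 9–4.
Delta vs Sigma: 12 to 1, Delta.
Beta vs Alpha: 8 to 5, Beta.
Beta vs Sigma: 3+3 = 6 for Beta, 7 for Sigma — Sigma by 7–6.
Alpha vs Sigma: 6 to 7, Sigma.
No project is unbeaten: Delta loses to Beta; Beta loses to Sigma; Alpha loses to Delta; Sigma loses to Delta. In particular Delta → Sigma → Beta → Delta is a majority cycle — no Condorcet winner exists.

none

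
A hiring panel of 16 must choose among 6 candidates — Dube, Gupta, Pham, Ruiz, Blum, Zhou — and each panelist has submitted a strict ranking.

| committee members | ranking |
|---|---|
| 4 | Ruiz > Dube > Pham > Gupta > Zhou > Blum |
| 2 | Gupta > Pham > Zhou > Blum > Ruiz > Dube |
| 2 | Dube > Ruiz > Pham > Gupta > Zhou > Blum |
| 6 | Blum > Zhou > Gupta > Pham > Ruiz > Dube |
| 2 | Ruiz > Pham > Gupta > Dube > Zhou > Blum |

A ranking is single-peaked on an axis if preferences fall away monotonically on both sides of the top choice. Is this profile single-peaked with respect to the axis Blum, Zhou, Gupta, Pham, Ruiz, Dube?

yes

Axis positions: Blum=1, Zhou=2, Gupta=3, Pham=4, Ruiz=5, Dube=6.
Bloc 1 (peak Ruiz at position 5): ranking walks positions 5-6-4-3-2-1, expanding outward from the peak — single-peaked.
Bloc 2 (peak Gupta at position 3): ranking walks positions 3-4-2-1-5-6, expanding outward from the peak — single-peaked.
Bloc 3 (peak Dube at position 6): ranking walks positions 6-5-4-3-2-1, expanding outward from the peak — single-peaked.
Bloc 4 (peak Blum at position 1): ranking walks positions 1-2-3-4-5-6, expanding outward from the peak — single-peaked.
Bloc 5 (peak Ruiz at position 5): ranking walks positions 5-4-3-6-2-1, expanding outward from the peak — single-peaked.
Every ranking is single-peaked on this axis.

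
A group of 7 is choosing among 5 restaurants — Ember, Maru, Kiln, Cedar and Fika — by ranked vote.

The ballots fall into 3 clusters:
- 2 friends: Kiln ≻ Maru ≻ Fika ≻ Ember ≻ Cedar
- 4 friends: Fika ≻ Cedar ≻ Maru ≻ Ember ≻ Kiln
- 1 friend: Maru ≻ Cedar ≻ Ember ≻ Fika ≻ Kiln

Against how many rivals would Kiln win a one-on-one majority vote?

0

Kiln against each rival (7 friends):
Kiln vs Ember: Ember wins 5–2.
Kiln vs Maru: Maru, 5–2.
Kiln vs Cedar: 2 to 5, Cedar.
Kiln–Fika: Fika 5–2.
Kiln beats no one; loses to Ember, Maru, Cedar, Fika — 0 pairwise wins.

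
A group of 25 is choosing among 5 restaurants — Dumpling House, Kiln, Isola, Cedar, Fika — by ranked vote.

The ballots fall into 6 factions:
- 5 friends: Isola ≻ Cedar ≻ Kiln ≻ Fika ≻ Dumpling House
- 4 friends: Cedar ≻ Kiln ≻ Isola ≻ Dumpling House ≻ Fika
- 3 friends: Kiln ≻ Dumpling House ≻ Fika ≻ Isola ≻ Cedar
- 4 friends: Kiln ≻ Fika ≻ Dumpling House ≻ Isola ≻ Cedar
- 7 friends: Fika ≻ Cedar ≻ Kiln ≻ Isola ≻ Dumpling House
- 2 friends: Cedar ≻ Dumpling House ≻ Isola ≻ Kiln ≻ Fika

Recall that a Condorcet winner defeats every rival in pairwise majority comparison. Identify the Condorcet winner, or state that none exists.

none

Pairwise majorities:
Dumpling House vs Kiln: Dumpling House is ranked higher on 2 ballots, Kiln on 23. Kiln wins 23–2.
Dumpling House vs Isola: Dumpling House preferred on 3+4+2 = 9 ballots; Isola wins 16–9.
Dumpling House vs Cedar: 3+4 = 7 for Dumpling House, 18 for Cedar — Cedar by 18–7.
Dumpling House vs Fika: 4+3+2 = 9 for Dumpling House, 16 for Fika — Fika by 16–9.
Kiln vs Isola: Kiln preferred on 4+3+4+7 = 18 ballots; Kiln wins 18–7.
Kiln vs Cedar: 7 to 18, Cedar.
Kiln vs Fika: Kiln is ranked higher on 5+4+3+4+2 = 18 ballots, Fika on 7. Kiln wins 18–7.
Isola vs Cedar: 5+3+4 = 12 for Isola, 13 for Cedar — Cedar by 13–12.
Isola vs Fika: 11 to 14, Fika.
Cedar vs Fika: Cedar is ranked higher on 5+4+2 = 11 ballots, Fika on 14. Fika wins 14–11.
No restaurant is unbeaten: Dumpling House loses to Kiln; Kiln loses to Cedar; Isola loses to Kiln; Cedar loses to Fika; Fika loses to Kiln. In particular Kiln → Fika → Cedar → Kiln is a majority cycle — no Condorcet winner exists.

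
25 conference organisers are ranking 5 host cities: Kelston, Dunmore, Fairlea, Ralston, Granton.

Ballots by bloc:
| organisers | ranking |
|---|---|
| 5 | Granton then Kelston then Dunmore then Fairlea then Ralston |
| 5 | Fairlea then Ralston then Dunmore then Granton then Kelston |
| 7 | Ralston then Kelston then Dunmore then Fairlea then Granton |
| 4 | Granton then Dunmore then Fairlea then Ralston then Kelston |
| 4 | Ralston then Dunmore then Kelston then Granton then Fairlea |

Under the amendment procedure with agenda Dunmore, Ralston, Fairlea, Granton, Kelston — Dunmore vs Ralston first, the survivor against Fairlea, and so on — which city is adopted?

Granton

Round 1: Dunmore vs Ralston — 9–16, Ralston advances.
Round 2: Ralston vs Fairlea — 11–14, Fairlea advances.
Round 3: Fairlea vs Granton — 12–13, Granton advances.
Round 4: Granton vs Kelston — 14–11, Granton advances.
The agenda winner is Granton.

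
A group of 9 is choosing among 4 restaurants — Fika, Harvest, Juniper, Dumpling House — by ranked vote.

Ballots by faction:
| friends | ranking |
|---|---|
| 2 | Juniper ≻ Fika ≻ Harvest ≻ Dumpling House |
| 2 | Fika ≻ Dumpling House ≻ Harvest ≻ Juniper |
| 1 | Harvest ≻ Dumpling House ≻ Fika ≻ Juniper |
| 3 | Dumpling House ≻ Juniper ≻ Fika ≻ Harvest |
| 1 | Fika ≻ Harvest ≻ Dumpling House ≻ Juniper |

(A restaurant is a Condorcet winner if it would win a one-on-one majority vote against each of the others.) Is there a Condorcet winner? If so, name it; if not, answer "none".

none

Pairwise majorities:
Fika vs Harvest: Fika wins 8–1.
Fika vs Juniper: Juniper wins 5–4.
Fika vs Dumpling House: Fika, 5–4.
Harvest vs Juniper: Juniper, 5–4.
Harvest–Dumpling House: Dumpling House 5–4.
Juniper–Dumpling House: Dumpling House 7–2.
No restaurant is unbeaten: Fika loses to Juniper; Harvest loses to Fika; Juniper loses to Dumpling House; Dumpling House loses to Fika. In particular Fika > Dumpling House > Juniper > Fika is a majority cycle — no Condorcet winner exists.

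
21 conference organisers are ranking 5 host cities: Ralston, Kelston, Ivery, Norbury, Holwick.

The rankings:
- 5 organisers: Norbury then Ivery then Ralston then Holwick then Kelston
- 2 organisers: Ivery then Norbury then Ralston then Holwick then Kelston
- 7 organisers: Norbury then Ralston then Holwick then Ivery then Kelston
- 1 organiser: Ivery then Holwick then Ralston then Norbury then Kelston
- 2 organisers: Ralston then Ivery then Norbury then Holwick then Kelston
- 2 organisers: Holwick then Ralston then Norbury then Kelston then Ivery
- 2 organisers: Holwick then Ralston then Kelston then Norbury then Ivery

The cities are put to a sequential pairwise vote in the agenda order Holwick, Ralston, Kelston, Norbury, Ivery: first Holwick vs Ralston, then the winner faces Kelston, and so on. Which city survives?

Round 1: Holwick vs Ralston — 5–16, Ralston advances.
Round 2: Ralston vs Kelston — 21–0, Ralston advances.
Round 3: Ralston vs Norbury — 7–14, Norbury advances.
Round 4: Norbury vs Ivery — 16–5, Norbury advances.
Norbury survives the agenda.

Norbury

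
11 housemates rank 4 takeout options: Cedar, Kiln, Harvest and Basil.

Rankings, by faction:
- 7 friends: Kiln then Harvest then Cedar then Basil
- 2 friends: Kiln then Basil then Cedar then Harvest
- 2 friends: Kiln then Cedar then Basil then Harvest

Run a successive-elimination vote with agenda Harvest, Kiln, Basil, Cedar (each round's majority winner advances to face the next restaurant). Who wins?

Kiln

Round 1: Harvest vs Kiln — 0–11, Kiln advances.
Round 2: Kiln vs Basil — 11–0, Kiln advances.
Round 3: Kiln vs Cedar — 11–0, Kiln advances.
The agenda winner is Kiln.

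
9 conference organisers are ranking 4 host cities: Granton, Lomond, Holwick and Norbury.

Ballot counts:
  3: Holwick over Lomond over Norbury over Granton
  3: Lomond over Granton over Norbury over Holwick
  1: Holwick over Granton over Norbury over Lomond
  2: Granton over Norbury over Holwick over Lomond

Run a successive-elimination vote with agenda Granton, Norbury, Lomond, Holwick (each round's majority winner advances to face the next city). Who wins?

Holwick

Round 1: Granton vs Norbury — 6–3, Granton advances.
Round 2: Granton vs Lomond — 3–6, Lomond advances.
Round 3: Lomond vs Holwick — 3–6, Holwick advances.
Holwick survives the agenda.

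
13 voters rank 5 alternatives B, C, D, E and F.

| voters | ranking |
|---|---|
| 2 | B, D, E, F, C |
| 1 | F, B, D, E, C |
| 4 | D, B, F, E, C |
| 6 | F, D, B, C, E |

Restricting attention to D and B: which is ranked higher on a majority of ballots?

D

Ballots ranking D above B: 4 + 6 = 10.
Ballots ranking B above D: 13 − 10 = 3.
D wins the head-to-head 10–3.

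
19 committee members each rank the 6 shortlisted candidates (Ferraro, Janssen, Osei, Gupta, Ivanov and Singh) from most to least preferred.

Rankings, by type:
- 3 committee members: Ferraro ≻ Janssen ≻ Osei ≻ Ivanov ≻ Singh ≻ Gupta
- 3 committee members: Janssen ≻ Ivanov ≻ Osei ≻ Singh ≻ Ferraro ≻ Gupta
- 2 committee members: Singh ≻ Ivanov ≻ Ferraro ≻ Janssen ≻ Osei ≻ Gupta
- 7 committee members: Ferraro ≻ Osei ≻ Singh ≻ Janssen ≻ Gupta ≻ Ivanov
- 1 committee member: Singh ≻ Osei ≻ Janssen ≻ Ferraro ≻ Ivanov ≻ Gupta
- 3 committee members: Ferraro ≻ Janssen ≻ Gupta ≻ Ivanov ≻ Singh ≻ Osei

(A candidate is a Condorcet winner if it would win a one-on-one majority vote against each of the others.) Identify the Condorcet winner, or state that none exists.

Ferraro

Check each pair by majority over 19 ballots:
Ferraro vs Janssen: Ferraro, 15–4.
Ferraro–Osei: Ferraro 15–4.
Ferraro–Gupta: Ferraro 19–0.
Ferraro vs Ivanov: Ferraro wins 14–5.
Ferraro–Singh: Ferraro 13–6.
Janssen vs Osei: Janssen, 11–8.
Janssen vs Gupta: Janssen, 19–0.
Janssen vs Ivanov: Janssen, 17–2.
Janssen vs Singh: Singh wins 10–9.
Osei vs Gupta: Osei wins 16–3.
Osei–Ivanov: Osei 11–8.
Osei vs Singh: Osei wins 13–6.
Gupta–Ivanov: Gupta 10–9.
Gupta vs Singh: Singh, 16–3.
Ivanov–Singh: Singh 10–9.
Only Ferraro has no losses; Ferraro is the Condorcet winner.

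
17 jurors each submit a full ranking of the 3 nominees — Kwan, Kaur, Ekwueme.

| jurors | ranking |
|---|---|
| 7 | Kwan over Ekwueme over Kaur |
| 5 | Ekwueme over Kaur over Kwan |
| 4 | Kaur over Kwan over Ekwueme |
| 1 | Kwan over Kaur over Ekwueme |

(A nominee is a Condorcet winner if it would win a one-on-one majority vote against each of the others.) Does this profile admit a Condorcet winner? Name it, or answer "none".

none

Head-to-head results (17 jurors):
Kwan–Kaur: Kaur 9–8.
Kwan vs Ekwueme: Kwan wins 12–5.
Kaur vs Ekwueme: 5 to 12, Ekwueme.
Each nominee drops at least one matchup (Kwan loses to Kaur; Kaur loses to Ekwueme; Ekwueme loses to Kwan); the cycle Kwan > Ekwueme > Kaur > Kwan rules out a Condorcet winner.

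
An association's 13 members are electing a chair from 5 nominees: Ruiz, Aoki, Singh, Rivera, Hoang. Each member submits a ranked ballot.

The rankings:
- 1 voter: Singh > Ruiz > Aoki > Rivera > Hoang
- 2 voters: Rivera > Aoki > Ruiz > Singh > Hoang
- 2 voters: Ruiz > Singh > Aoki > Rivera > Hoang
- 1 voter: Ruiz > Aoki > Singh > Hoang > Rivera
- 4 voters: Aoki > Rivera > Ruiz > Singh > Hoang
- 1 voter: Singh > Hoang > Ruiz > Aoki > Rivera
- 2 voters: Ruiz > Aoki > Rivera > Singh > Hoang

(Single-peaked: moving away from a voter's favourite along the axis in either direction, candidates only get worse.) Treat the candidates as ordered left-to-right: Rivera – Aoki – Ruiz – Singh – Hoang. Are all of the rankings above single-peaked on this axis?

yes

Axis positions: Rivera=1, Aoki=2, Ruiz=3, Singh=4, Hoang=5.
Type 1 (peak Singh at position 4): ranking walks positions 4-3-2-1-5, expanding outward from the peak — single-peaked.
Type 2 (peak Rivera at position 1): ranking walks positions 1-2-3-4-5, expanding outward from the peak — single-peaked.
Type 3 (peak Ruiz at position 3): ranking walks positions 3-4-2-1-5, expanding outward from the peak — single-peaked.
Type 4 (peak Ruiz at position 3): ranking walks positions 3-2-4-5-1, expanding outward from the peak — single-peaked.
Type 5 (peak Aoki at position 2): ranking walks positions 2-1-3-4-5, expanding outward from the peak — single-peaked.
Type 6 (peak Singh at position 4): ranking walks positions 4-5-3-2-1, expanding outward from the peak — single-peaked.
Type 7 (peak Ruiz at position 3): ranking walks positions 3-2-1-4-5, expanding outward from the peak — single-peaked.
Every ranking is single-peaked on this axis.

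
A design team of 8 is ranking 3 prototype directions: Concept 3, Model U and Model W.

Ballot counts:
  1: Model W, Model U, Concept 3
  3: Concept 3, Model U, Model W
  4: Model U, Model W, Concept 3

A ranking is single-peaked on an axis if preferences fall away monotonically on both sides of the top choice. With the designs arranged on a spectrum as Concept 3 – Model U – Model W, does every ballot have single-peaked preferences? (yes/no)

yes

Axis positions: Concept 3=1, Model U=2, Model W=3.
Faction 1 (peak Model W at position 3): ranking walks positions 3-2-1, expanding outward from the peak — single-peaked.
Faction 2 (peak Concept 3 at position 1): ranking walks positions 1-2-3, expanding outward from the peak — single-peaked.
Faction 3 (peak Model U at position 2): ranking walks positions 2-3-1, expanding outward from the peak — single-peaked.
Every ranking is single-peaked on this axis.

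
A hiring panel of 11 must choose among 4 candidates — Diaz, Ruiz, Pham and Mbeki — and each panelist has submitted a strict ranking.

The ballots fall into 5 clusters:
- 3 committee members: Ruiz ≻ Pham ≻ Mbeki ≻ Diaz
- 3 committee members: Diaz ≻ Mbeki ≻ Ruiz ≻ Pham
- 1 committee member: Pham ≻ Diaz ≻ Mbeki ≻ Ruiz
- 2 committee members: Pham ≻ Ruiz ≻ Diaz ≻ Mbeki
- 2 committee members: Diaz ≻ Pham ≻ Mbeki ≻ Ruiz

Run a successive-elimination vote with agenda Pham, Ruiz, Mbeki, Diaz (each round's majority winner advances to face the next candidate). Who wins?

Diaz

Round 1: Pham vs Ruiz — 5–6, Ruiz advances.
Round 2: Ruiz vs Mbeki — 5–6, Mbeki advances.
Round 3: Mbeki vs Diaz — 3–8, Diaz advances.
Diaz survives the agenda.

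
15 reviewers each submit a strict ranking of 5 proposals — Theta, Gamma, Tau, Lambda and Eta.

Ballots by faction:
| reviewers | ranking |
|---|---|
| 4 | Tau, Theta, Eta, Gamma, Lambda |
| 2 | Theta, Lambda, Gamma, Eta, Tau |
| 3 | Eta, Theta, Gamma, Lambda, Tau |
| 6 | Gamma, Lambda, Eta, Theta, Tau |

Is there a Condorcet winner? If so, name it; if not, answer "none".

none

Check each pair by majority over 15 ballots:
Theta vs Gamma: Theta, 9–6.
Theta–Tau: Theta 11–4.
Theta vs Lambda: Theta, 9–6.
Theta–Eta: Eta 9–6.
Gamma vs Tau: Gamma wins 11–4.
Gamma vs Lambda: Gamma wins 13–2.
Gamma vs Eta: Gamma, 8–7.
Tau vs Lambda: Lambda wins 11–4.
Tau vs Eta: Eta, 11–4.
Lambda–Eta: Lambda 8–7.
Each project drops at least one matchup (Theta loses to Eta; Gamma loses to Theta; Tau loses to Theta; Lambda loses to Theta; Eta loses to Gamma); the cycle Theta beats Gamma beats Eta beats Theta rules out a Condorcet winner.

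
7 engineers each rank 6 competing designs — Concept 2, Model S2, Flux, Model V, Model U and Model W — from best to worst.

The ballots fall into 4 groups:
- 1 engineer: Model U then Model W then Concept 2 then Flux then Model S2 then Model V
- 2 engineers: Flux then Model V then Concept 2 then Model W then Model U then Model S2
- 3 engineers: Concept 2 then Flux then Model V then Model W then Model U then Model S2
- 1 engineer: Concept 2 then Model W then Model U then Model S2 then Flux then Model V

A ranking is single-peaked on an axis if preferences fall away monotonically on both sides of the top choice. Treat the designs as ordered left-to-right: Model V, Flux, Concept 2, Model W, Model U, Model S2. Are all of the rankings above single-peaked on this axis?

Axis positions: Model V=1, Flux=2, Concept 2=3, Model W=4, Model U=5, Model S2=6.
Group 1 (peak Model U at position 5): ranking walks positions 5-4-3-2-6-1, expanding outward from the peak — single-peaked.
Group 2 (peak Flux at position 2): ranking walks positions 2-1-3-4-5-6, expanding outward from the peak — single-peaked.
Group 3 (peak Concept 2 at position 3): ranking walks positions 3-2-1-4-5-6, expanding outward from the peak — single-peaked.
Group 4 (peak Concept 2 at position 3): ranking walks positions 3-4-5-6-2-1, expanding outward from the peak — single-peaked.
Every ranking is single-peaked on this axis.

yes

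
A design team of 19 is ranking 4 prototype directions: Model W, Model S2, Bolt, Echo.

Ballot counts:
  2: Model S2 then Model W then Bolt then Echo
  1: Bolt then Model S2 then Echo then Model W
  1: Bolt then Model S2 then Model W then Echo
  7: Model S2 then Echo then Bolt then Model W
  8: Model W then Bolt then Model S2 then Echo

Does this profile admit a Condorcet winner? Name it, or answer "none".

none

Head-to-head results (19 engineers):
Model W vs Model S2: Model W is ranked higher on 8 ballots, Model S2 on 11. Model S2 wins 11–8.
Model W vs Bolt: 2+8 = 10 for Model W, 9 for Bolt — Model W by 10–9.
Model W vs Echo: 11 to 8, Model W.
Model S2 vs Bolt: 9 to 10, Bolt.
Model S2 vs Echo: 2+1+1+7+8 = 19 for Model S2, 0 for Echo — Model S2 by 19–0.
Bolt vs Echo: 2+1+1+8 = 12 for Bolt, 7 for Echo — Bolt by 12–7.
Each design drops at least one matchup (Model W loses to Model S2; Model S2 loses to Bolt; Bolt loses to Model W; Echo loses to Model W); the cycle Model W → Bolt → Model S2 → Model W rules out a Condorcet winner.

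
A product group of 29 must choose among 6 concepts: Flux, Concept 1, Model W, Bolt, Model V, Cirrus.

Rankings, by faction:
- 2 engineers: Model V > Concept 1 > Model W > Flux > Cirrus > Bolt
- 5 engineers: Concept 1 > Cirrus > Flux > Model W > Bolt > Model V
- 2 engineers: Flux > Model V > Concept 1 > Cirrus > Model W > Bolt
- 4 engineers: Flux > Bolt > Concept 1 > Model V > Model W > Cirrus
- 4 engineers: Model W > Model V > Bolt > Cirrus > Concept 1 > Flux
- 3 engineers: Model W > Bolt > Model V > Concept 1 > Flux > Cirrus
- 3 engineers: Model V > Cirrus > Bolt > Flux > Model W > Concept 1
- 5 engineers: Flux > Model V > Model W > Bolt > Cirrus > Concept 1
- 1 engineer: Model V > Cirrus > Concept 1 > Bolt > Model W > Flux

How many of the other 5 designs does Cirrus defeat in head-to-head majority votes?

Cirrus against each rival (29 engineers):
Cirrus vs Flux: Flux wins 16–13.
Cirrus vs Concept 1: Cirrus is ranked higher on 4+3+5+1 = 13 ballots, Concept 1 on 16. Concept 1 wins 16–13.
Cirrus vs Model W: Cirrus preferred on 5+2+3+1 = 11 ballots; Model W wins 18–11.
Cirrus–Bolt: Bolt 16–13.
Cirrus vs Model V: Model V, 24–5.
Cirrus beats no one; loses to Flux, Concept 1, Model W, Bolt, Model V — 0 pairwise wins.

0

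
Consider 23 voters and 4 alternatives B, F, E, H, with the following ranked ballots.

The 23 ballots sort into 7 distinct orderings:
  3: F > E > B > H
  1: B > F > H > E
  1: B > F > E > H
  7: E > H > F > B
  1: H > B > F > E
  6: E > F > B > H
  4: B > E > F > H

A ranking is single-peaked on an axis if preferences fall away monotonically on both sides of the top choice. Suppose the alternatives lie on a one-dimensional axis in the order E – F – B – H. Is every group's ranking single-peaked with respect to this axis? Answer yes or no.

Axis positions: E=1, F=2, B=3, H=4.
Group 1 (peak F at position 2): ranking walks positions 2-1-3-4, expanding outward from the peak — single-peaked.
Group 2 (peak B at position 3): ranking walks positions 3-2-4-1, expanding outward from the peak — single-peaked.
Group 3 (peak B at position 3): ranking walks positions 3-2-1-4, expanding outward from the peak — single-peaked.
Group 4: ranking walks positions 1-4-2-3; H is ranked above F even though F lies between H and the peak E on the axis — preferences dip and rise again. Not single-peaked.
Group 5 (peak H at position 4): ranking walks positions 4-3-2-1, expanding outward from the peak — single-peaked.
Group 6 (peak E at position 1): ranking walks positions 1-2-3-4, expanding outward from the peak — single-peaked.
Group 7: ranking walks positions 3-1-2-4; E is ranked above F even though F lies between E and the peak B on the axis — preferences dip and rise again. Not single-peaked.
Group 4 violates single-peakedness, so the profile is not single-peaked on this axis.

no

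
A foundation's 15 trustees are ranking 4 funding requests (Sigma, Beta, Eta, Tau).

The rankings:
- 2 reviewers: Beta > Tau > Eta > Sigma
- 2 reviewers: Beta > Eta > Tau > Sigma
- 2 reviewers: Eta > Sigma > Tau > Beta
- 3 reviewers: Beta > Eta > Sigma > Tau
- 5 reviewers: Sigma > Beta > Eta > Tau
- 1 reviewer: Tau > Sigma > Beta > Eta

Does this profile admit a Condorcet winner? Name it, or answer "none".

none

Pairwise majorities:
Sigma vs Beta: Sigma, 8–7.
Sigma–Eta: Eta 9–6.
Sigma vs Tau: Sigma, 10–5.
Beta vs Eta: Beta wins 13–2.
Beta vs Tau: Beta wins 12–3.
Eta–Tau: Eta 12–3.
Every project loses at least once (Sigma loses to Eta; Beta loses to Sigma; Eta loses to Beta; Tau loses to Sigma). The majority relation contains the cycle Sigma > Beta > Eta > Sigma, so there is no Condorcet winner.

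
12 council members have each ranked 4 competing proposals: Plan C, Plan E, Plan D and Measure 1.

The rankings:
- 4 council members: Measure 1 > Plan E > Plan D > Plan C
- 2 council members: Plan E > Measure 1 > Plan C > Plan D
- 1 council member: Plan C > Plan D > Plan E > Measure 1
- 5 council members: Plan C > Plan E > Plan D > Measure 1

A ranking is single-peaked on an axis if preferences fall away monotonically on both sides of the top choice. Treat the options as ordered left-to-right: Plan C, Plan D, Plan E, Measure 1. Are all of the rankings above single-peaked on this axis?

Axis positions: Plan C=1, Plan D=2, Plan E=3, Measure 1=4.
Bloc 1 (peak Measure 1 at position 4): ranking walks positions 4-3-2-1, expanding outward from the peak — single-peaked.
Bloc 2: ranking walks positions 3-4-1-2; Plan C is ranked above Plan D even though Plan D lies between Plan C and the peak Plan E on the axis — preferences dip and rise again. Not single-peaked.
Bloc 3 (peak Plan C at position 1): ranking walks positions 1-2-3-4, expanding outward from the peak — single-peaked.
Bloc 4: ranking walks positions 1-3-2-4; Plan E is ranked above Plan D even though Plan D lies between Plan E and the peak Plan C on the axis — preferences dip and rise again. Not single-peaked.
Bloc 2 violates single-peakedness, so the profile is not single-peaked on this axis.

no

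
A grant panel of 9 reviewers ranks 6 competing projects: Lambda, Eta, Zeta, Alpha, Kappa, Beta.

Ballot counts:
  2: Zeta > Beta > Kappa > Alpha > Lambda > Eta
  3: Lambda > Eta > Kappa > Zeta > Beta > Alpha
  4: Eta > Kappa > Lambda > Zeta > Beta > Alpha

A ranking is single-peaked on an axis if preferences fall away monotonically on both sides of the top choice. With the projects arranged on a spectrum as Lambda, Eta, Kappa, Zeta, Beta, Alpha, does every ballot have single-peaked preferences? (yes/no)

no

Axis positions: Lambda=1, Eta=2, Kappa=3, Zeta=4, Beta=5, Alpha=6.
Type 1: ranking walks positions 4-5-3-6-1-2; Lambda is ranked above Eta even though Eta lies between Lambda and the peak Zeta on the axis — preferences dip and rise again. Not single-peaked.
Type 2 (peak Lambda at position 1): ranking walks positions 1-2-3-4-5-6, expanding outward from the peak — single-peaked.
Type 3 (peak Eta at position 2): ranking walks positions 2-3-1-4-5-6, expanding outward from the peak — single-peaked.
Type 1 violates single-peakedness, so the profile is not single-peaked on this axis.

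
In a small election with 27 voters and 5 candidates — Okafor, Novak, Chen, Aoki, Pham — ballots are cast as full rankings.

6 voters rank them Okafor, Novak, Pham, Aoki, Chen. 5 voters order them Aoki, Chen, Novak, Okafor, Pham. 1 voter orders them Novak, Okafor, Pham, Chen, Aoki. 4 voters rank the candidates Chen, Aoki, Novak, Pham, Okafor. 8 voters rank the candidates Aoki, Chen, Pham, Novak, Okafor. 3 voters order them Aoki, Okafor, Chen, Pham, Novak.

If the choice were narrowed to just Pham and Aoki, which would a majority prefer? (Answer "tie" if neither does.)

Aoki

Ballots ranking Pham above Aoki: 6 + 1 = 7.
Ballots ranking Aoki above Pham: 27 − 7 = 20.
Aoki wins the head-to-head 20–7.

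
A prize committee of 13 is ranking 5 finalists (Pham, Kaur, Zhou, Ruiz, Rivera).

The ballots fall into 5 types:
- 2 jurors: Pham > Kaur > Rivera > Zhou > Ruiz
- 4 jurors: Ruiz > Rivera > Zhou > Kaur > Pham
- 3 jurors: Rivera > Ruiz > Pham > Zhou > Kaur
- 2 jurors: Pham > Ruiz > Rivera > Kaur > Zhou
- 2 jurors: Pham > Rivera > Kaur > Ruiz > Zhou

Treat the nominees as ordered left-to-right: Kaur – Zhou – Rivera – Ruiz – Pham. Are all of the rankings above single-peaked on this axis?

no

Axis positions: Kaur=1, Zhou=2, Rivera=3, Ruiz=4, Pham=5.
Type 1: ranking walks positions 5-1-3-2-4; Kaur is ranked above Ruiz even though Ruiz lies between Kaur and the peak Pham on the axis — preferences dip and rise again. Not single-peaked.
Type 2 (peak Ruiz at position 4): ranking walks positions 4-3-2-1-5, expanding outward from the peak — single-peaked.
Type 3 (peak Rivera at position 3): ranking walks positions 3-4-5-2-1, expanding outward from the peak — single-peaked.
Type 4: ranking walks positions 5-4-3-1-2; Kaur is ranked above Zhou even though Zhou lies between Kaur and the peak Pham on the axis — preferences dip and rise again. Not single-peaked.
Type 5: ranking walks positions 5-3-1-4-2; Rivera is ranked above Ruiz even though Ruiz lies between Rivera and the peak Pham on the axis — preferences dip and rise again. Not single-peaked.
Type 1 violates single-peakedness, so the profile is not single-peaked on this axis.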